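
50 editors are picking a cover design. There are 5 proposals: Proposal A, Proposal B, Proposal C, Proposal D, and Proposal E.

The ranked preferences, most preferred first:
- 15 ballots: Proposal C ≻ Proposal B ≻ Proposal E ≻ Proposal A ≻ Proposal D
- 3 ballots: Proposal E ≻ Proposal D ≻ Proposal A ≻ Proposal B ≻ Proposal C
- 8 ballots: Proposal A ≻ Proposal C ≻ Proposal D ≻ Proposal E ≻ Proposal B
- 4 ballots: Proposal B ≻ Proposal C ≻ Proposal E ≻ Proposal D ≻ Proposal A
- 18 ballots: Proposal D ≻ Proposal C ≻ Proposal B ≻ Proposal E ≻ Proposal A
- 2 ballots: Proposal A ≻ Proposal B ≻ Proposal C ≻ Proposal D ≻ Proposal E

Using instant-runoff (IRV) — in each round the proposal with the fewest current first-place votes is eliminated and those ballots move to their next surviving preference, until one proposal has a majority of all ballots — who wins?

Round 1: Proposal A 10, Proposal B 4, Proposal C 15, Proposal D 18, Proposal E 3. Proposal E eliminated.
Round 2: Proposal A 10, Proposal B 4, Proposal C 15, Proposal D 21. Proposal B eliminated.
Round 3: Proposal A 10, Proposal C 19, Proposal D 21. Proposal A eliminated.
Round 4: Proposal C 29, Proposal D 21. Proposal C has a majority (≥26).

Proposal C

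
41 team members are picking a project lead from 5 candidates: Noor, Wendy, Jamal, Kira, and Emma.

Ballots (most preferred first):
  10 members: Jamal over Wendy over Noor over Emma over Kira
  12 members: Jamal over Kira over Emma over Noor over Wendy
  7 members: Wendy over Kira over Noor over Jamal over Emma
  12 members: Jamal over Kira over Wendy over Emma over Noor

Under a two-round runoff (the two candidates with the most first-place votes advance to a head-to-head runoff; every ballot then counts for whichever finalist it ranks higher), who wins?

Jamal

Round 1 first-place votes: Noor 0, Wendy 7, Jamal 34, Kira 0, Emma 0. Jamal and Wendy advance.
Runoff: Jamal is ranked above Wendy on 34 ballots, Wendy above Jamal on 7.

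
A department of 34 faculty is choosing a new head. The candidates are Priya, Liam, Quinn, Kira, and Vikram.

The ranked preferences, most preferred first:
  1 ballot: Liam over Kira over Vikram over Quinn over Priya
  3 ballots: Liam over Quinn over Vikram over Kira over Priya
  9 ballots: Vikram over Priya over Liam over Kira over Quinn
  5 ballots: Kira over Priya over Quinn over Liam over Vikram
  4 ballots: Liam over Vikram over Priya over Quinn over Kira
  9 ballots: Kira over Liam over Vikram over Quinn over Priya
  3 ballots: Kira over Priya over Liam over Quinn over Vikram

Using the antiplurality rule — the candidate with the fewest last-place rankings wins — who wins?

Last-place votes: Priya 13, Liam 0, Quinn 9, Kira 4, Vikram 8.

Liam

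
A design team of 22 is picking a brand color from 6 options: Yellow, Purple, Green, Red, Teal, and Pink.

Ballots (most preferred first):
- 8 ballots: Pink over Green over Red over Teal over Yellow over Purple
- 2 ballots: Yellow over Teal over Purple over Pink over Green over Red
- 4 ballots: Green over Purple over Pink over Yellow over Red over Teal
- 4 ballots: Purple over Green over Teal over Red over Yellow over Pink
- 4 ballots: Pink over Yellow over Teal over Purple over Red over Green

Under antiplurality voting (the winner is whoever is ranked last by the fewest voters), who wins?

Last-place votes: Yellow 0, Purple 8, Green 4, Red 2, Teal 4, Pink 4.

Yellow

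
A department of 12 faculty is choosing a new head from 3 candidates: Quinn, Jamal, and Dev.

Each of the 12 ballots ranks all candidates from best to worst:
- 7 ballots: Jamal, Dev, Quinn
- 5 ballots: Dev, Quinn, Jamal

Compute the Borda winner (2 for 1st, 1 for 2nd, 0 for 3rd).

Quinn: 7×0 + 5×1 = 5
Jamal: 7×2 + 5×0 = 14
Dev: 7×1 + 5×2 = 17

Dev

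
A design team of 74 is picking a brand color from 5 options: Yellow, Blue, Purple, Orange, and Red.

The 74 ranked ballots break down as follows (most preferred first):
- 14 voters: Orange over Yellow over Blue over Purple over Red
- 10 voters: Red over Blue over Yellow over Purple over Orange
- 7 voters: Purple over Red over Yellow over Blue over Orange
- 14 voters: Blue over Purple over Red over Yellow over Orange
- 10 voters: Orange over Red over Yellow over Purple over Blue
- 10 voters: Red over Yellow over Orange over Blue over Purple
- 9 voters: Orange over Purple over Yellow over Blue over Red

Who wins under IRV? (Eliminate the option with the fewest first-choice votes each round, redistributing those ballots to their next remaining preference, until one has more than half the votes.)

Round 1: Yellow 0, Blue 14, Purple 7, Orange 33, Red 20. Yellow eliminated.
Round 2: Blue 14, Purple 7, Orange 33, Red 20. Purple eliminated.
Round 3: Blue 14, Orange 33, Red 27. Blue eliminated.
Round 4: Orange 33, Red 41. Red has a majority (≥38).

Red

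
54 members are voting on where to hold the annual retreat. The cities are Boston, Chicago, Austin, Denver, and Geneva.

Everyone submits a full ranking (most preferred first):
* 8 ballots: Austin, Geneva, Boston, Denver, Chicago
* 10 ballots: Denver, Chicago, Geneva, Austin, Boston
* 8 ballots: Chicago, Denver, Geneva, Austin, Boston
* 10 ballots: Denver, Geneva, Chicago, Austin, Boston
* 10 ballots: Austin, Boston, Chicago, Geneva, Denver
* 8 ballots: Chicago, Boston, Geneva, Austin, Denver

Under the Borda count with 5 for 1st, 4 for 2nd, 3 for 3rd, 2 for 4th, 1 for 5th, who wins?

Chicago

Boston: 8×3 + 10×1 + 8×1 + 10×1 + 10×4 + 8×4 = 124
Chicago: 8×1 + 10×4 + 8×5 + 10×3 + 10×3 + 8×5 = 188
Austin: 8×5 + 10×2 + 8×2 + 10×2 + 10×5 + 8×2 = 162
Denver: 8×2 + 10×5 + 8×4 + 10×5 + 10×1 + 8×1 = 166
Geneva: 8×4 + 10×3 + 8×3 + 10×4 + 10×2 + 8×3 = 170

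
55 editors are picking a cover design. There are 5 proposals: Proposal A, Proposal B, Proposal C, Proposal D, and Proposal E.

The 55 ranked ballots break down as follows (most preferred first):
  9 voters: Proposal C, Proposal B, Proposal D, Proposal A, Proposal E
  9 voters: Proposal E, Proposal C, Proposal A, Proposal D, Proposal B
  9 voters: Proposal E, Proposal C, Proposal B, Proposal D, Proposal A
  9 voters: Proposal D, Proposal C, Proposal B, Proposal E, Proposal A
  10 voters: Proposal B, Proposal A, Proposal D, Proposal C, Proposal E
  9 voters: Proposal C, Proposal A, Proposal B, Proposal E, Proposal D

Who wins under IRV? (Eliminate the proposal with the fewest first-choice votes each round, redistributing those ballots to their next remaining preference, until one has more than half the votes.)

Round 1: Proposal A 0, Proposal B 10, Proposal C 18, Proposal D 9, Proposal E 18. Proposal A eliminated.
Round 2: Proposal B 10, Proposal C 18, Proposal D 9, Proposal E 18. Proposal D eliminated.
Round 3: Proposal B 10, Proposal C 27, Proposal E 18. Proposal B eliminated.
Round 4: Proposal C 37, Proposal E 18. Proposal C has a majority (≥28).

Proposal C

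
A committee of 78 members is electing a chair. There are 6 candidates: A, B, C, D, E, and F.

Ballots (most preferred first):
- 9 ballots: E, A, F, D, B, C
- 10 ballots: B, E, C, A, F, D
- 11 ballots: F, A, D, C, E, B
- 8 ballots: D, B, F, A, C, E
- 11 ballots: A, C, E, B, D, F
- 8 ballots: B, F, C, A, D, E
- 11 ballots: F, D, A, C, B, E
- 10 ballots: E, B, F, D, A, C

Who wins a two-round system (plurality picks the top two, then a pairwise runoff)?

E

Round 1 first-place votes: A 11, B 18, C 0, D 8, E 19, F 22. F and E advance.
Runoff: F is ranked above E on 38 ballots, E above F on 40.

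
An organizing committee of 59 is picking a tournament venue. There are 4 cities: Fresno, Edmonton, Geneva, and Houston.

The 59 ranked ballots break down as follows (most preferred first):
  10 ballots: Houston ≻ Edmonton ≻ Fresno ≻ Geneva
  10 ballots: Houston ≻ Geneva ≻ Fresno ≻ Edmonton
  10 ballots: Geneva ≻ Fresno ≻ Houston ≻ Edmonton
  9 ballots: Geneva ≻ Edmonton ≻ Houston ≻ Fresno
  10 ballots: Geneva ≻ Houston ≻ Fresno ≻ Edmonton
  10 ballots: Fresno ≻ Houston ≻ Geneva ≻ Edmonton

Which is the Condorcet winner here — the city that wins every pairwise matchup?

Houston vs Fresno: 39–20
Houston vs Edmonton: 50–9
Houston vs Geneva: 30–29
Houston beats every other city.

Houston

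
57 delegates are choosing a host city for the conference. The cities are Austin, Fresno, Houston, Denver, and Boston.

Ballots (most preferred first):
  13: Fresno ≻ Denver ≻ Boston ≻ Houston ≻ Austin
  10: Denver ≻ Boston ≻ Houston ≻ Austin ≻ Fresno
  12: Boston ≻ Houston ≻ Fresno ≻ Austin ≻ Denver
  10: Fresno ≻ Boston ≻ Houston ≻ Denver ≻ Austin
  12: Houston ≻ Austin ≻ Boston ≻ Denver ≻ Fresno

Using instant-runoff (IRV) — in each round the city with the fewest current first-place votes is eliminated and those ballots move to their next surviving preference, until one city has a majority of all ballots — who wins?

Round 1: Austin 0, Fresno 23, Houston 12, Denver 10, Boston 12. Austin eliminated.
Round 2: Fresno 23, Houston 12, Denver 10, Boston 12. Denver eliminated.
Round 3: Fresno 23, Houston 12, Boston 22. Houston eliminated.
Round 4: Fresno 23, Boston 34. Boston has a majority (≥29).

Boston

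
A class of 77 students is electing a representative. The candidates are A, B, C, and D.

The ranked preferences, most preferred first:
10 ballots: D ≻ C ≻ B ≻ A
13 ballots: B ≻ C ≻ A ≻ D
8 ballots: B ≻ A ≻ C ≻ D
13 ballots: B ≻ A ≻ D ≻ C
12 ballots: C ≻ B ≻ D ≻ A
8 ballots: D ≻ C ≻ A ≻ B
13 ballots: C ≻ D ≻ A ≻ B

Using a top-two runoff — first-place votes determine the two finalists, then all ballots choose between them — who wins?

Round 1 first-place votes: A 0, B 34, C 25, D 18. B and C advance.
Runoff: B is ranked above C on 34 ballots, C above B on 43.

C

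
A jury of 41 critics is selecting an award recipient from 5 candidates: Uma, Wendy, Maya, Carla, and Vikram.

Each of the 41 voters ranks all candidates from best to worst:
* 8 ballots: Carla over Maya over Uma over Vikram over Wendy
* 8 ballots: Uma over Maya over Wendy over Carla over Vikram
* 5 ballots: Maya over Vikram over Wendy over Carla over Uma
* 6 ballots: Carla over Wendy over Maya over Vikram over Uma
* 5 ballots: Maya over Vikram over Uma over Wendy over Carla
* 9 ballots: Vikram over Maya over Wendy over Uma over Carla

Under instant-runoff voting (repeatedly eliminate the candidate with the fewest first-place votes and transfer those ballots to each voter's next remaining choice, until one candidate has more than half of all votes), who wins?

Maya

Round 1: Uma 8, Wendy 0, Maya 10, Carla 14, Vikram 9. Wendy eliminated.
Round 2: Uma 8, Maya 10, Carla 14, Vikram 9. Uma eliminated.
Round 3: Maya 18, Carla 14, Vikram 9. Vikram eliminated.
Round 4: Maya 27, Carla 14. Maya has a majority (≥21).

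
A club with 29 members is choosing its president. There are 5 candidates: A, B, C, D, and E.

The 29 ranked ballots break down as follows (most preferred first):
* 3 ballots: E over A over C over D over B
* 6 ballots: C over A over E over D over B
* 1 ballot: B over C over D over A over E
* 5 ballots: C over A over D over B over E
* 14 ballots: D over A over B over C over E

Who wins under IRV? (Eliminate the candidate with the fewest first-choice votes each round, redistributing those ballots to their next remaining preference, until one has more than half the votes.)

C

Round 1: A 0, B 1, C 11, D 14, E 3. A eliminated.
Round 2: B 1, C 11, D 14, E 3. B eliminated.
Round 3: C 12, D 14, E 3. E eliminated.
Round 4: C 15, D 14. C has a majority (≥15).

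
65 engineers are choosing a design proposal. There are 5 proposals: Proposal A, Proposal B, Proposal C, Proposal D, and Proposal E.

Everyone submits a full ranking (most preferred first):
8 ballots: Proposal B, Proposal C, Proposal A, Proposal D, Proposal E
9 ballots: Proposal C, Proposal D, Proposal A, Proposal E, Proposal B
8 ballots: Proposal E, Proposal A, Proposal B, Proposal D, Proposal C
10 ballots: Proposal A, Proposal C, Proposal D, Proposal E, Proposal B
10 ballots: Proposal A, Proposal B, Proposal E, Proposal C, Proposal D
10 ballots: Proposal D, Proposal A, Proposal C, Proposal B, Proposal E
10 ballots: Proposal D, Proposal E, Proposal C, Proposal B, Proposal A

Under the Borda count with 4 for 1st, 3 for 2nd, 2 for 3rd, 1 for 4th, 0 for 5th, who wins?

Proposal A: 8×2 + 9×2 + 8×3 + 10×4 + 10×4 + 10×3 + 10×0 = 168
Proposal B: 8×4 + 9×0 + 8×2 + 10×0 + 10×3 + 10×1 + 10×1 = 98
Proposal C: 8×3 + 9×4 + 8×0 + 10×3 + 10×1 + 10×2 + 10×2 = 140
Proposal D: 8×1 + 9×3 + 8×1 + 10×2 + 10×0 + 10×4 + 10×4 = 143
Proposal E: 8×0 + 9×1 + 8×4 + 10×1 + 10×2 + 10×0 + 10×3 = 101

Proposal A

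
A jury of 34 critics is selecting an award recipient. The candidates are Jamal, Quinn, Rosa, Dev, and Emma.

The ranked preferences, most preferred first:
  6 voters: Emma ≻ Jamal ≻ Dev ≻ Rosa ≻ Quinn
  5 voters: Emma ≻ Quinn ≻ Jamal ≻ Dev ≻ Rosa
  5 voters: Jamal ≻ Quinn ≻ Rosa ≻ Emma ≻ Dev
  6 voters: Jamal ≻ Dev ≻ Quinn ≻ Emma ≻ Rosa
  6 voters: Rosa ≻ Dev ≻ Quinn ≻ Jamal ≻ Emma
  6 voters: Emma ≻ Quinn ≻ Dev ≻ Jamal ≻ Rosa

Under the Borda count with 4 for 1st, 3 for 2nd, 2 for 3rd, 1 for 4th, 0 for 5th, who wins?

Jamal

Jamal: 6×3 + 5×2 + 5×4 + 6×4 + 6×1 + 6×1 = 84
Quinn: 6×0 + 5×3 + 5×3 + 6×2 + 6×2 + 6×3 = 72
Rosa: 6×1 + 5×0 + 5×2 + 6×0 + 6×4 + 6×0 = 40
Dev: 6×2 + 5×1 + 5×0 + 6×3 + 6×3 + 6×2 = 65
Emma: 6×4 + 5×4 + 5×1 + 6×1 + 6×0 + 6×4 = 79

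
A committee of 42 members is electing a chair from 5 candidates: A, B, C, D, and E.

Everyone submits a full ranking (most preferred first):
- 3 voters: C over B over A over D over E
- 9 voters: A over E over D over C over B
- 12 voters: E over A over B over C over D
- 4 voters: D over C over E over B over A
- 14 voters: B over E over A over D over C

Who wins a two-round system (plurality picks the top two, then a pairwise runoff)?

Round 1 first-place votes: A 9, B 14, C 3, D 4, E 12. B and E advance.
Runoff: B is ranked above E on 17 ballots, E above B on 25.

E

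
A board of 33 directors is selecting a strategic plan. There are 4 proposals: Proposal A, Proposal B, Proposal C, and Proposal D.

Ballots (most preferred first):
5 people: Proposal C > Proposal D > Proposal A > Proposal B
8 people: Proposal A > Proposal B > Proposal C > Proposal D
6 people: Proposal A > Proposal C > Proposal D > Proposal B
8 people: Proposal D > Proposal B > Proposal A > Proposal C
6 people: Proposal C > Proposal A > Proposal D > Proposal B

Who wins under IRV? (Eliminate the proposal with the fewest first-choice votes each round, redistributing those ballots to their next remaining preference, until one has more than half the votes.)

Round 1: Proposal A 14, Proposal B 0, Proposal C 11, Proposal D 8. Proposal B eliminated.
Round 2: Proposal A 14, Proposal C 11, Proposal D 8. Proposal D eliminated.
Round 3: Proposal A 22, Proposal C 11. Proposal A has a majority (≥17).

Proposal A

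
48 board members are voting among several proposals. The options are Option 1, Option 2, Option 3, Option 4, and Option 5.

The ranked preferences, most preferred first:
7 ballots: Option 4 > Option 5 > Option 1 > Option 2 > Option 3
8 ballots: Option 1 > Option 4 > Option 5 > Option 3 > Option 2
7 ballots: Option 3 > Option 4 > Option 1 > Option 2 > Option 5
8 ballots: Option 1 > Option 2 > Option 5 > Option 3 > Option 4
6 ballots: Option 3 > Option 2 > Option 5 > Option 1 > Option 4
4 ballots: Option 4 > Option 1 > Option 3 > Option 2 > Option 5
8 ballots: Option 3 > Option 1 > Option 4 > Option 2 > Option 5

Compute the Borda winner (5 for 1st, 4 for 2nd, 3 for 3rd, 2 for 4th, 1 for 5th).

Option 1

Option 1: 7×3 + 8×5 + 7×3 + 8×5 + 6×2 + 4×4 + 8×4 = 182
Option 2: 7×2 + 8×1 + 7×2 + 8×4 + 6×4 + 4×2 + 8×2 = 116
Option 3: 7×1 + 8×2 + 7×5 + 8×2 + 6×5 + 4×3 + 8×5 = 156
Option 4: 7×5 + 8×4 + 7×4 + 8×1 + 6×1 + 4×5 + 8×3 = 153
Option 5: 7×4 + 8×3 + 7×1 + 8×3 + 6×3 + 4×1 + 8×1 = 113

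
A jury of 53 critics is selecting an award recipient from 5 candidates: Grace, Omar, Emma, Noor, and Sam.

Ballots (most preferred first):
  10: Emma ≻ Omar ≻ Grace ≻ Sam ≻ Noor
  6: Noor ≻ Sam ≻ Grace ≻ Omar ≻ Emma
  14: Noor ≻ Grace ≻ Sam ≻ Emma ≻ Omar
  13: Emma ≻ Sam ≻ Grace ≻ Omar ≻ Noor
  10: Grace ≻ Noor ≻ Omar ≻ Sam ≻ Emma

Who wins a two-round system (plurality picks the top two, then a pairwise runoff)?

Noor

Round 1 first-place votes: Grace 10, Omar 0, Emma 23, Noor 20, Sam 0. Emma and Noor advance.
Runoff: Emma is ranked above Noor on 23 ballots, Noor above Emma on 30.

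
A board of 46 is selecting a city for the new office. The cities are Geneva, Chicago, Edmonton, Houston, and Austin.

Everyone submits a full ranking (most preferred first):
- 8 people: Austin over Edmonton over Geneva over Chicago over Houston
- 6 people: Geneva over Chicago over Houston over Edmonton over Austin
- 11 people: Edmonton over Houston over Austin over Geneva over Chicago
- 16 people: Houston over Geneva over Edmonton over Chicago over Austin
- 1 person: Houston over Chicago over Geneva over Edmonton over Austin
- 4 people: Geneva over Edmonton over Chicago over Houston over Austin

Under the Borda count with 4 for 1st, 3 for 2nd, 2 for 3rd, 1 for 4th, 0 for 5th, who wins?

Edmonton

Geneva: 8×2 + 6×4 + 11×1 + 16×3 + 1×2 + 4×4 = 117
Chicago: 8×1 + 6×3 + 11×0 + 16×1 + 1×3 + 4×2 = 53
Edmonton: 8×3 + 6×1 + 11×4 + 16×2 + 1×1 + 4×3 = 119
Houston: 8×0 + 6×2 + 11×3 + 16×4 + 1×4 + 4×1 = 117
Austin: 8×4 + 6×0 + 11×2 + 16×0 + 1×0 + 4×0 = 54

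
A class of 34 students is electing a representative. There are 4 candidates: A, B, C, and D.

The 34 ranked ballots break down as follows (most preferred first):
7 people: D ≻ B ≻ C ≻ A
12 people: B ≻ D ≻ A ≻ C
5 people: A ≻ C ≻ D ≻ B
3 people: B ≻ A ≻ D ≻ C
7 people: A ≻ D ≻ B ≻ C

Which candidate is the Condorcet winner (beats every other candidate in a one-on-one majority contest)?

D vs A: 19–15
D vs B: 19–15
D vs C: 29–5
D beats every other candidate.

D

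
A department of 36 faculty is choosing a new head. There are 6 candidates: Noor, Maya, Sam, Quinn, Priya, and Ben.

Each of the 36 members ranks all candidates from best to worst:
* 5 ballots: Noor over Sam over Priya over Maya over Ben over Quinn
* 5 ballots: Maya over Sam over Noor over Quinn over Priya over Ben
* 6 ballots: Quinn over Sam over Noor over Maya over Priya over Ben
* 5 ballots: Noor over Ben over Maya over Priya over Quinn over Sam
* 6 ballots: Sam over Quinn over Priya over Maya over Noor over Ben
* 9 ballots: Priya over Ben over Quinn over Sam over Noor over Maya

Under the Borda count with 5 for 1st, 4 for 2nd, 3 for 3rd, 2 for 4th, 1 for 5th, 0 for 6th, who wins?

Noor: 5×5 + 5×3 + 6×3 + 5×5 + 6×1 + 9×1 = 98
Maya: 5×2 + 5×5 + 6×2 + 5×3 + 6×2 + 9×0 = 74
Sam: 5×4 + 5×4 + 6×4 + 5×0 + 6×5 + 9×2 = 112
Quinn: 5×0 + 5×2 + 6×5 + 5×1 + 6×4 + 9×3 = 96
Priya: 5×3 + 5×1 + 6×1 + 5×2 + 6×3 + 9×5 = 99
Ben: 5×1 + 5×0 + 6×0 + 5×4 + 6×0 + 9×4 = 61

Sam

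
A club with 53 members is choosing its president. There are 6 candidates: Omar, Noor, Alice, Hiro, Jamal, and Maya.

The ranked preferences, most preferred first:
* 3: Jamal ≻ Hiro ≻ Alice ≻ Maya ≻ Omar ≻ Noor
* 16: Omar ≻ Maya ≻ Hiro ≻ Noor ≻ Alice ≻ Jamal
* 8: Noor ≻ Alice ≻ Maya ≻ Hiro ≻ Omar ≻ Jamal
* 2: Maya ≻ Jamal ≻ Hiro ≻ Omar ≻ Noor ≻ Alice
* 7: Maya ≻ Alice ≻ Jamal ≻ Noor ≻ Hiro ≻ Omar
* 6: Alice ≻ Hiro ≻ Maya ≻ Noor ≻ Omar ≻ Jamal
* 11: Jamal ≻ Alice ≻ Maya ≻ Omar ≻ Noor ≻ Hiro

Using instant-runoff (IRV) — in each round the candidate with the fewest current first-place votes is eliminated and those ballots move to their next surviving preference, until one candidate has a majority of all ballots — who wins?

Round 1: Omar 16, Noor 8, Alice 6, Hiro 0, Jamal 14, Maya 9. Hiro eliminated.
Round 2: Omar 16, Noor 8, Alice 6, Jamal 14, Maya 9. Alice eliminated.
Round 3: Omar 16, Noor 8, Jamal 14, Maya 15. Noor eliminated.
Round 4: Omar 16, Jamal 14, Maya 23. Jamal eliminated.
Round 5: Omar 16, Maya 37. Maya has a majority (≥27).

Maya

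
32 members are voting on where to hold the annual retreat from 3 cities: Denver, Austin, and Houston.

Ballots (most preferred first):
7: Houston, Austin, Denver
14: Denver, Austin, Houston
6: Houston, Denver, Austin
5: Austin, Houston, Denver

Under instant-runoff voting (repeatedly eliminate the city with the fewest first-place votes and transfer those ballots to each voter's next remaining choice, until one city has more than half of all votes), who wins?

Houston

Round 1: Denver 14, Austin 5, Houston 13. Austin eliminated.
Round 2: Denver 14, Houston 18. Houston has a majority (≥17).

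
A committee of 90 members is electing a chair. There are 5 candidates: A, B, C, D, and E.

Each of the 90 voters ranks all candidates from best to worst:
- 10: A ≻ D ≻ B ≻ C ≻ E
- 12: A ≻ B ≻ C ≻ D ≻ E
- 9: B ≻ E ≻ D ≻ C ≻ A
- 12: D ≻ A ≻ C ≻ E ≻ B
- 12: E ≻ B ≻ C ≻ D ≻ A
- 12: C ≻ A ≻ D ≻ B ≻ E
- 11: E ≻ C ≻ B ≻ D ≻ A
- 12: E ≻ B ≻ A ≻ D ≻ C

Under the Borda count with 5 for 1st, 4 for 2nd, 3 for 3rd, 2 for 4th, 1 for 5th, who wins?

B

A: 10×5 + 12×5 + 9×1 + 12×4 + 12×1 + 12×4 + 11×1 + 12×3 = 274
B: 10×3 + 12×4 + 9×5 + 12×1 + 12×4 + 12×2 + 11×3 + 12×4 = 288
C: 10×2 + 12×3 + 9×2 + 12×3 + 12×3 + 12×5 + 11×4 + 12×1 = 262
D: 10×4 + 12×2 + 9×3 + 12×5 + 12×2 + 12×3 + 11×2 + 12×2 = 257
E: 10×1 + 12×1 + 9×4 + 12×2 + 12×5 + 12×1 + 11×5 + 12×5 = 269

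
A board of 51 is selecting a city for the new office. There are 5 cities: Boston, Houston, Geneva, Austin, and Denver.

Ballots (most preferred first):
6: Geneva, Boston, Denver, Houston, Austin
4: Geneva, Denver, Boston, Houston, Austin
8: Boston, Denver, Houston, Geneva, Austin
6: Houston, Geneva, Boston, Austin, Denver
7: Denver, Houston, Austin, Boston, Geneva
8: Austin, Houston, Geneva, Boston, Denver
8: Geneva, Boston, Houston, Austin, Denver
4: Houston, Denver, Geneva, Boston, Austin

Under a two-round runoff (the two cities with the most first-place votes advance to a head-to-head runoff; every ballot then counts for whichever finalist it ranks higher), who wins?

Round 1 first-place votes: Boston 8, Houston 10, Geneva 18, Austin 8, Denver 7. Geneva and Houston advance.
Runoff: Geneva is ranked above Houston on 18 ballots, Houston above Geneva on 33.

Houston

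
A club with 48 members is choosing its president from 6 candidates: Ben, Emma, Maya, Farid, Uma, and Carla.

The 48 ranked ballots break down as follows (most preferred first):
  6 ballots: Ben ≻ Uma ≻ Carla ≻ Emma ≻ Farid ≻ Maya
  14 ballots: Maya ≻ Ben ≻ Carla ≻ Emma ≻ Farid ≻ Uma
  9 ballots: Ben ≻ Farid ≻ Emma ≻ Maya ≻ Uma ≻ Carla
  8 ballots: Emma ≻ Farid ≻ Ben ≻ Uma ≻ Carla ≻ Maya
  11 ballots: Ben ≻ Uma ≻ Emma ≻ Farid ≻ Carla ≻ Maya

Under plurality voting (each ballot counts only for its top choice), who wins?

Ben

First-place votes: Ben 26, Emma 8, Maya 14, Farid 0, Uma 0, Carla 0.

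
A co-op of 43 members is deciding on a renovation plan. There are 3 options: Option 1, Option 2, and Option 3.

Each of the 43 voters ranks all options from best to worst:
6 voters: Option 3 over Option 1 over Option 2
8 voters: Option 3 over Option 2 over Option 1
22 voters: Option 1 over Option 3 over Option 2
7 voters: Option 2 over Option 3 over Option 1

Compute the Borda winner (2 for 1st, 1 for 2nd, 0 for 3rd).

Option 1: 6×1 + 8×0 + 22×2 + 7×0 = 50
Option 2: 6×0 + 8×1 + 22×0 + 7×2 = 22
Option 3: 6×2 + 8×2 + 22×1 + 7×1 = 57

Option 3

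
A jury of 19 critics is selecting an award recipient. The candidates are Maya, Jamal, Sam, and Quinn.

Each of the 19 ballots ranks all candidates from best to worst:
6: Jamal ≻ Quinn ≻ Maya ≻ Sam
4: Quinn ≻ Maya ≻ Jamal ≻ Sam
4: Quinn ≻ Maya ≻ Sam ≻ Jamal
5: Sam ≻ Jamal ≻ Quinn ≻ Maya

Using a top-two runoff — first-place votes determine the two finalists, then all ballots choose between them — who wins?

Jamal

Round 1 first-place votes: Maya 0, Jamal 6, Sam 5, Quinn 8. Quinn and Jamal advance.
Runoff: Quinn is ranked above Jamal on 8 ballots, Jamal above Quinn on 11.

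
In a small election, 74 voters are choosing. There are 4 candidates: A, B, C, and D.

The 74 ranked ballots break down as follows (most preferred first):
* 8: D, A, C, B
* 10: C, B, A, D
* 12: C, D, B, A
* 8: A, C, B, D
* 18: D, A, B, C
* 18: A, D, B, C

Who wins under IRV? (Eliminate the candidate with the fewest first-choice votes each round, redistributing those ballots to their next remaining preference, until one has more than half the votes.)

D

Round 1: A 26, B 0, C 22, D 26. B eliminated.
Round 2: A 26, C 22, D 26. C eliminated.
Round 3: A 36, D 38. D has a majority (≥38).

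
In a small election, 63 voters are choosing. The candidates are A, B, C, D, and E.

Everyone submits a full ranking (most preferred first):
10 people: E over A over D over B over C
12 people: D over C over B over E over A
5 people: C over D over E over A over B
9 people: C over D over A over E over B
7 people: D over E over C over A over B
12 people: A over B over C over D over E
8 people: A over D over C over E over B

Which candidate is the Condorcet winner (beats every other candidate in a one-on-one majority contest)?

D

D vs A: 33–30
D vs B: 51–12
D vs C: 37–26
D vs E: 53–10
D beats every other candidate.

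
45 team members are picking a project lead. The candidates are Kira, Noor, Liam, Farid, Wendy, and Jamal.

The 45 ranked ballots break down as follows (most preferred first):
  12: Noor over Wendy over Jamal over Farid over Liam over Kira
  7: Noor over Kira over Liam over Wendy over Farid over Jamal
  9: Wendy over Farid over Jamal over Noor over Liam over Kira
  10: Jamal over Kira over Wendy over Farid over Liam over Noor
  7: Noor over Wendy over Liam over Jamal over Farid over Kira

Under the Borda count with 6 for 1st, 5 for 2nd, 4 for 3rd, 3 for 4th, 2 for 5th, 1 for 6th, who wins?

Wendy

Kira: 12×1 + 7×5 + 9×1 + 10×5 + 7×1 = 113
Noor: 12×6 + 7×6 + 9×3 + 10×1 + 7×6 = 193
Liam: 12×2 + 7×4 + 9×2 + 10×2 + 7×4 = 118
Farid: 12×3 + 7×2 + 9×5 + 10×3 + 7×2 = 139
Wendy: 12×5 + 7×3 + 9×6 + 10×4 + 7×5 = 210
Jamal: 12×4 + 7×1 + 9×4 + 10×6 + 7×3 = 172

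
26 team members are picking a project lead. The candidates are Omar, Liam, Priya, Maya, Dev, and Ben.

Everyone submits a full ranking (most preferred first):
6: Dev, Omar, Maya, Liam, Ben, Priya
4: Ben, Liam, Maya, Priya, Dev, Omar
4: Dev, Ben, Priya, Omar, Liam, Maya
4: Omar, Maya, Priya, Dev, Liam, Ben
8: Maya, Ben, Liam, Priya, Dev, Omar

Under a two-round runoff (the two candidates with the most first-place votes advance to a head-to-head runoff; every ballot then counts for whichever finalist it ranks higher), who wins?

Maya

Round 1 first-place votes: Omar 4, Liam 0, Priya 0, Maya 8, Dev 10, Ben 4. Dev and Maya advance.
Runoff: Dev is ranked above Maya on 10 ballots, Maya above Dev on 16.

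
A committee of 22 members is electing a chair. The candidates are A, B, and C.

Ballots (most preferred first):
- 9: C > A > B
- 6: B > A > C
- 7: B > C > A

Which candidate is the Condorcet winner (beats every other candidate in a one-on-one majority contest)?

B

B vs A: 13–9
B vs C: 13–9
B beats every other candidate.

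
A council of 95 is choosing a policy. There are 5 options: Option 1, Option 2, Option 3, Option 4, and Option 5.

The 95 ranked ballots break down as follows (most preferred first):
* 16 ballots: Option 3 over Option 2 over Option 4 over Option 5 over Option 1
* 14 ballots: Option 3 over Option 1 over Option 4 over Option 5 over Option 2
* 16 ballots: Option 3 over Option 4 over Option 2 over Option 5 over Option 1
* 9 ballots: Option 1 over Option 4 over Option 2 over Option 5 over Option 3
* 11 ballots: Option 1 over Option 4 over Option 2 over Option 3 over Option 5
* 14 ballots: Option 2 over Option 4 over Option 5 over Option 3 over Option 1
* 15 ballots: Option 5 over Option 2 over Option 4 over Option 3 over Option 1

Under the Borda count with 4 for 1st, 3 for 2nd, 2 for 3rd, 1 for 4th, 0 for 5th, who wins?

Option 4

Option 1: 16×0 + 14×3 + 16×0 + 9×4 + 11×4 + 14×0 + 15×0 = 122
Option 2: 16×3 + 14×0 + 16×2 + 9×2 + 11×2 + 14×4 + 15×3 = 221
Option 3: 16×4 + 14×4 + 16×4 + 9×0 + 11×1 + 14×1 + 15×1 = 224
Option 4: 16×2 + 14×2 + 16×3 + 9×3 + 11×3 + 14×3 + 15×2 = 240
Option 5: 16×1 + 14×1 + 16×1 + 9×1 + 11×0 + 14×2 + 15×4 = 143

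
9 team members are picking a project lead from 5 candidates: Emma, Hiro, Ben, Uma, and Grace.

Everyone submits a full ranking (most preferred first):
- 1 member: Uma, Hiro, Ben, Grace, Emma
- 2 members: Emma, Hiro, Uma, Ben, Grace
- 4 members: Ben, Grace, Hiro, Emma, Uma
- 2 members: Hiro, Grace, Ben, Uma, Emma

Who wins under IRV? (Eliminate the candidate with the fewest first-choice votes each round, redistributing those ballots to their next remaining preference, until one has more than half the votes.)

Hiro

Round 1: Emma 2, Hiro 2, Ben 4, Uma 1, Grace 0. Grace eliminated.
Round 2: Emma 2, Hiro 2, Ben 4, Uma 1. Uma eliminated.
Round 3: Emma 2, Hiro 3, Ben 4. Emma eliminated.
Round 4: Hiro 5, Ben 4. Hiro has a majority (≥5).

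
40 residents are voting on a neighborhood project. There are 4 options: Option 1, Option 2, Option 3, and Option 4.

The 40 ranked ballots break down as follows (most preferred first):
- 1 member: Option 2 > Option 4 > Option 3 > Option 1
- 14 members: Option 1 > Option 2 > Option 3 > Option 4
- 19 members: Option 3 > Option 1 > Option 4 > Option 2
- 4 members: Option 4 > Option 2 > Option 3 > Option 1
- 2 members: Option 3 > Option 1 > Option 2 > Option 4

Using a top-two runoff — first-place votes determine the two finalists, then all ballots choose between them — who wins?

Option 3

Round 1 first-place votes: Option 1 14, Option 2 1, Option 3 21, Option 4 4. Option 3 and Option 1 advance.
Runoff: Option 3 is ranked above Option 1 on 26 ballots, Option 1 above Option 3 on 14.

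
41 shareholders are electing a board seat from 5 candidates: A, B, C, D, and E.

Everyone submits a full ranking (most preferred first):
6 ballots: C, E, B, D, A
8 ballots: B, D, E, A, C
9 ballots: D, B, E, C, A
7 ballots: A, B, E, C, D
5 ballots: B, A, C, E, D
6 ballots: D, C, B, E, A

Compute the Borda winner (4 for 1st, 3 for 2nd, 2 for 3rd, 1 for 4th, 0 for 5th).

A: 6×0 + 8×1 + 9×0 + 7×4 + 5×3 + 6×0 = 51
B: 6×2 + 8×4 + 9×3 + 7×3 + 5×4 + 6×2 = 124
C: 6×4 + 8×0 + 9×1 + 7×1 + 5×2 + 6×3 = 68
D: 6×1 + 8×3 + 9×4 + 7×0 + 5×0 + 6×4 = 90
E: 6×3 + 8×2 + 9×2 + 7×2 + 5×1 + 6×1 = 77

B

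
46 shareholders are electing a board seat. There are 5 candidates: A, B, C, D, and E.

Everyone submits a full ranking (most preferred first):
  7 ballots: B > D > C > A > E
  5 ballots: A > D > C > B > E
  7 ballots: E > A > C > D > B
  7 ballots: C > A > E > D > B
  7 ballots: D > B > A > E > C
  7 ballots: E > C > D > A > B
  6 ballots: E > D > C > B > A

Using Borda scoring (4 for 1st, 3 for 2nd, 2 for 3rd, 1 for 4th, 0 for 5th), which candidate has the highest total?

A: 7×1 + 5×4 + 7×3 + 7×3 + 7×2 + 7×1 + 6×0 = 90
B: 7×4 + 5×1 + 7×0 + 7×0 + 7×3 + 7×0 + 6×1 = 60
C: 7×2 + 5×2 + 7×2 + 7×4 + 7×0 + 7×3 + 6×2 = 99
D: 7×3 + 5×3 + 7×1 + 7×1 + 7×4 + 7×2 + 6×3 = 110
E: 7×0 + 5×0 + 7×4 + 7×2 + 7×1 + 7×4 + 6×4 = 101

D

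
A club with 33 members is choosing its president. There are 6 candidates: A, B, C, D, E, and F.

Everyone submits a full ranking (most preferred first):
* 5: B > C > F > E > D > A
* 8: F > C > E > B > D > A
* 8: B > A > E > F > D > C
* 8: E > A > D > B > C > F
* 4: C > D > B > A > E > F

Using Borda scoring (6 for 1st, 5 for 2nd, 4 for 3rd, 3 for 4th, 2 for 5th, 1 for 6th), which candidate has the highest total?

A: 5×1 + 8×1 + 8×5 + 8×5 + 4×3 = 105
B: 5×6 + 8×3 + 8×6 + 8×3 + 4×4 = 142
C: 5×5 + 8×5 + 8×1 + 8×2 + 4×6 = 113
D: 5×2 + 8×2 + 8×2 + 8×4 + 4×5 = 94
E: 5×3 + 8×4 + 8×4 + 8×6 + 4×2 = 135
F: 5×4 + 8×6 + 8×3 + 8×1 + 4×1 = 104

B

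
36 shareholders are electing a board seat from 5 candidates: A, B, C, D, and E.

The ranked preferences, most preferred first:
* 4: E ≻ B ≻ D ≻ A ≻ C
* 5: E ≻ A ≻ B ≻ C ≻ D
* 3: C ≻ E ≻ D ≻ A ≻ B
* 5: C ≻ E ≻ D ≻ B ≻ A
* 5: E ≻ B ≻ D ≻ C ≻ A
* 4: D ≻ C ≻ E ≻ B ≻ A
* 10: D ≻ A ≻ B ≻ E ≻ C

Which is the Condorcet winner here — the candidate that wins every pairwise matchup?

E

E vs A: 26–10
E vs B: 26–10
E vs C: 24–12
E vs D: 22–14
E beats every other candidate.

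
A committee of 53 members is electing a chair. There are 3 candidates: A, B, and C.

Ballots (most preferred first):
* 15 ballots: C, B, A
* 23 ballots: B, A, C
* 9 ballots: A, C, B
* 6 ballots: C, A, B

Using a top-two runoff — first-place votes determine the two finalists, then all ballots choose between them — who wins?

Round 1 first-place votes: A 9, B 23, C 21. B and C advance.
Runoff: B is ranked above C on 23 ballots, C above B on 30.

C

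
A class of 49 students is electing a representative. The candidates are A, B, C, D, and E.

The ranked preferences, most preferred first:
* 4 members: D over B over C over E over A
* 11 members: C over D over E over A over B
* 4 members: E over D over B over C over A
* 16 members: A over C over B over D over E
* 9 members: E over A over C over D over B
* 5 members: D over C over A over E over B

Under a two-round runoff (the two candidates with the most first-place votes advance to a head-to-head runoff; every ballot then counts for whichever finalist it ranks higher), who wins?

E

Round 1 first-place votes: A 16, B 0, C 11, D 9, E 13. A and E advance.
Runoff: A is ranked above E on 21 ballots, E above A on 28.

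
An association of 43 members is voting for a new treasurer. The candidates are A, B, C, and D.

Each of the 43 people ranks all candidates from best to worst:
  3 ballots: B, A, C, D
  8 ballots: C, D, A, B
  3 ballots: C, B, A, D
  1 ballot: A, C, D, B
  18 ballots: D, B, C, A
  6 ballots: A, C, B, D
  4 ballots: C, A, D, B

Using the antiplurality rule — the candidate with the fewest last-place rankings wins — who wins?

C

Last-place votes: A 18, B 13, C 0, D 12.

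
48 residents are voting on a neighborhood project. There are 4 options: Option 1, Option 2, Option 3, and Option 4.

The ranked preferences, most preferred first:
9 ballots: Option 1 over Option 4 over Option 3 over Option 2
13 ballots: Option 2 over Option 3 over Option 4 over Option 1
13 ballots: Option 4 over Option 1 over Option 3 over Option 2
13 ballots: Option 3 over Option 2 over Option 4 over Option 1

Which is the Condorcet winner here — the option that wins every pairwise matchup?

Option 3 vs Option 1: 26–22
Option 3 vs Option 2: 35–13
Option 3 vs Option 4: 26–22
Option 3 beats every other option.

Option 3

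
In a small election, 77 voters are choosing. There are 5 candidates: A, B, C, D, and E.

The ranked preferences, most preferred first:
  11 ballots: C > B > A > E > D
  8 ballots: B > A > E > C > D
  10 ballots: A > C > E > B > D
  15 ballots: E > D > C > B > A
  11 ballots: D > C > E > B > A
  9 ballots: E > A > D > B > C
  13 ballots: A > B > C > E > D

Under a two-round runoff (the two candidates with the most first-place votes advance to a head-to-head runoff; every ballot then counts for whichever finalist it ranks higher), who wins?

A

Round 1 first-place votes: A 23, B 8, C 11, D 11, E 24. E and A advance.
Runoff: E is ranked above A on 35 ballots, A above E on 42.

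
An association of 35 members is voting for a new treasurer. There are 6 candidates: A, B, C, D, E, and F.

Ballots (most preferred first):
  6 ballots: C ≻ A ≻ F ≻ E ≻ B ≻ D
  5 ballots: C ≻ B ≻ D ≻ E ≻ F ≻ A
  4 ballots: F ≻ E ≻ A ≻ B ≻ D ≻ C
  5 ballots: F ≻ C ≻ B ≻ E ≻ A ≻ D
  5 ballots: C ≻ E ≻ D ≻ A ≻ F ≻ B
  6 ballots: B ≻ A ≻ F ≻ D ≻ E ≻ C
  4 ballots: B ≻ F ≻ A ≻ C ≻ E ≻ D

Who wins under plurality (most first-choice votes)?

C

First-place votes: A 0, B 10, C 16, D 0, E 0, F 9.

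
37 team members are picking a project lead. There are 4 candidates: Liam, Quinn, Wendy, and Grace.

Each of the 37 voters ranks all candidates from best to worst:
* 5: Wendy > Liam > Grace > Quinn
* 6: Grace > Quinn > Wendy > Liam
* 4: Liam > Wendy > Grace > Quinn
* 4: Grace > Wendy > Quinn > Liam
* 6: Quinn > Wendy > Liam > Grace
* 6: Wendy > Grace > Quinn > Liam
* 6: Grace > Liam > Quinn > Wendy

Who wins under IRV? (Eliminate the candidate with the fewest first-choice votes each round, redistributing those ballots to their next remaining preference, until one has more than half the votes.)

Round 1: Liam 4, Quinn 6, Wendy 11, Grace 16. Liam eliminated.
Round 2: Quinn 6, Wendy 15, Grace 16. Quinn eliminated.
Round 3: Wendy 21, Grace 16. Wendy has a majority (≥19).

Wendy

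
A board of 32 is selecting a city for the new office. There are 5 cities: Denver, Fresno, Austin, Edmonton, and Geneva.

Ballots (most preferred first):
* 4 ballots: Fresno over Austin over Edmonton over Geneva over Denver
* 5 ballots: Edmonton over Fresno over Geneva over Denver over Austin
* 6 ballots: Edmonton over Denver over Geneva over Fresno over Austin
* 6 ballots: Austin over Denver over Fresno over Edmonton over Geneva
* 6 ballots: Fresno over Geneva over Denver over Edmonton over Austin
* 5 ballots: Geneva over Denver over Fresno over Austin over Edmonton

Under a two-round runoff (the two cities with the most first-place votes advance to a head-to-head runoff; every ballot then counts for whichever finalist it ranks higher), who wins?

Round 1 first-place votes: Denver 0, Fresno 10, Austin 6, Edmonton 11, Geneva 5. Edmonton and Fresno advance.
Runoff: Edmonton is ranked above Fresno on 11 ballots, Fresno above Edmonton on 21.

Fresno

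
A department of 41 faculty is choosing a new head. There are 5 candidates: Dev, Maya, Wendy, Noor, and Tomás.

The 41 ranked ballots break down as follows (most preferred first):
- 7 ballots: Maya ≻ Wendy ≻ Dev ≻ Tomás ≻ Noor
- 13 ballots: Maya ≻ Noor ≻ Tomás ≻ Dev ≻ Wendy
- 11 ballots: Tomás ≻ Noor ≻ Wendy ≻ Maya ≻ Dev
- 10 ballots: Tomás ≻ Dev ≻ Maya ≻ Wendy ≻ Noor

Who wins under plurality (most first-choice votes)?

Tomás

First-place votes: Dev 0, Maya 20, Wendy 0, Noor 0, Tomás 21.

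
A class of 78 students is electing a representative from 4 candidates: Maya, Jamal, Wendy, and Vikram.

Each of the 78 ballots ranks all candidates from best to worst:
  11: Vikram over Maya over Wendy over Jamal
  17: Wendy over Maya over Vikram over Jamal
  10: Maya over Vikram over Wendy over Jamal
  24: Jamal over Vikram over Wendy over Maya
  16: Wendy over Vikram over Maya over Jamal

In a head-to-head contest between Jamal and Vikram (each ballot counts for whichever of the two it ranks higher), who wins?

Vikram

Jamal is ranked above Vikram on 24 ballots; Vikram above Jamal on 54.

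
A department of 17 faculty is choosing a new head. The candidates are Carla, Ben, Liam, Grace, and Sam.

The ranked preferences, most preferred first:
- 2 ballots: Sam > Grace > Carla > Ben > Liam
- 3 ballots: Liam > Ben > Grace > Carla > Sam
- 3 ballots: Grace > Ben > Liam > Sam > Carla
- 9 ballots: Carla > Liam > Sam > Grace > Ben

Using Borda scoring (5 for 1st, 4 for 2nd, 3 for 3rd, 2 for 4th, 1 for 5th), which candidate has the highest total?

Liam

Carla: 2×3 + 3×2 + 3×1 + 9×5 = 60
Ben: 2×2 + 3×4 + 3×4 + 9×1 = 37
Liam: 2×1 + 3×5 + 3×3 + 9×4 = 62
Grace: 2×4 + 3×3 + 3×5 + 9×2 = 50
Sam: 2×5 + 3×1 + 3×2 + 9×3 = 46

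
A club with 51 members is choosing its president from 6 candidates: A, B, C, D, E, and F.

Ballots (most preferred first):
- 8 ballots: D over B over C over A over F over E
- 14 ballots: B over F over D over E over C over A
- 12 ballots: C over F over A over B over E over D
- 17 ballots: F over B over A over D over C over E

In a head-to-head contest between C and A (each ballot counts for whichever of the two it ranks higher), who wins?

C

C is ranked above A on 34 ballots; A above C on 17.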